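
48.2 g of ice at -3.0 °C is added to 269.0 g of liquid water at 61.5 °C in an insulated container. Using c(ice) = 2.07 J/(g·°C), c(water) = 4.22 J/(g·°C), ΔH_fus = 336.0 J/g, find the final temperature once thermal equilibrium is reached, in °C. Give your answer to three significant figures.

T_f = 39.8 °C

Heat to bring ice to 0 °C and melt it: q₁ = 48.2×2.07×3.0 + 48.2×336.0 = 16495 J
Heat the water can supply cooling to 0 °C: 269.0×4.22×61.5 = 69813.6 J > q₁, so all ice melts.
Energy balance: 269.0×4.22×(61.5 − T) = 16495 + 48.2×4.22×(T − 0)
1135.18(61.5 − T) = 16495 + 203.404 T
69813.6 − 16495 = 1338.584 T
T = 53318.6 / 1338.584 = 39.83 °C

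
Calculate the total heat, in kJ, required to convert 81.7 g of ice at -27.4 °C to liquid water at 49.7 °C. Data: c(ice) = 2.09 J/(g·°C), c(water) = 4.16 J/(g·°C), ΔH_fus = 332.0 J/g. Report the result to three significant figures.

q = 48.7 kJ

q1 (heat ice -27.4→0.0 °C): 81.7 × 2.09 × 27.4 = 4679 J
q2 (melt at 0 °C): 81.7 × 332.0 = 27124 J
q3 (heat water 0.0→49.7 °C): 81.7 × 4.16 × 49.7 = 16892 J
Total: 4679 + 27124 + 16892 = 48695 J = 48.7 kJ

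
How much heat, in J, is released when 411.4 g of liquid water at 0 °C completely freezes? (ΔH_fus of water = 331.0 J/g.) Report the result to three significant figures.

q = 136000 J

q = m × ΔH_fus = 411.4 × 331.0 = 136200 J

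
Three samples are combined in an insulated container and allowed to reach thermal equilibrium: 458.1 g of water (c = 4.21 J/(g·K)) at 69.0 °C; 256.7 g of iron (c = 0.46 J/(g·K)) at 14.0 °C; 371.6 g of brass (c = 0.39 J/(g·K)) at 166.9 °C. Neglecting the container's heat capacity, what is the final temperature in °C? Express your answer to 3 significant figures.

Σ mᵢcᵢ(T − Tᵢ) = 0  ⇒  T = Σ mᵢcᵢTᵢ / Σ mᵢcᵢ
Σ mᵢcᵢ = 458.1×4.21 + 256.7×0.46 + 371.6×0.39 = 2191.607
Σ mᵢcᵢTᵢ = 1928.601×69.0 + 118.082×14.0 + 144.924×166.9 = 158910
T = 158910 / 2191.607 = 72.51 °C

T_f = 72.5 °C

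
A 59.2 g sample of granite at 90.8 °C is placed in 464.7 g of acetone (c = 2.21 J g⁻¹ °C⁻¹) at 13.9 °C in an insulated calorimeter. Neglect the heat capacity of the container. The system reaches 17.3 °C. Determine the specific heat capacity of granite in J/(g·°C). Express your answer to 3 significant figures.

q_gained = (464.7 × 2.21) × (17.3 − 13.9) = 3491.8 J
q_lost = 59.2 × c × (90.8 − 17.3) = 4351.2 c
Set equal: c = 3491.8 / 4351.2 = 0.802 J/(g·°C)

c = 0.802 J/(g·°C)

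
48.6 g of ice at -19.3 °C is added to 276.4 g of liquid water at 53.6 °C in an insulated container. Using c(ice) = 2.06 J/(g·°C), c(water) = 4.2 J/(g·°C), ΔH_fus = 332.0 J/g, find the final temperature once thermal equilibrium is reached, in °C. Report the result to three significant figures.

T_f = 32.3 °C

Heat to bring ice to 0 °C and melt it: q₁ = 48.6×2.06×19.3 + 48.6×332.0 = 18067 J
Heat the water can supply cooling to 0 °C: 276.4×4.2×53.6 = 62223.2 J > q₁, so all ice melts.
Energy balance: 276.4×4.2×(53.6 − T) = 18067 + 48.6×4.2×(T − 0)
1160.88(53.6 − T) = 18067 + 204.12 T
62223.2 − 18067 = 1365.00 T
T = 44156.2 / 1365.00 = 32.349 °C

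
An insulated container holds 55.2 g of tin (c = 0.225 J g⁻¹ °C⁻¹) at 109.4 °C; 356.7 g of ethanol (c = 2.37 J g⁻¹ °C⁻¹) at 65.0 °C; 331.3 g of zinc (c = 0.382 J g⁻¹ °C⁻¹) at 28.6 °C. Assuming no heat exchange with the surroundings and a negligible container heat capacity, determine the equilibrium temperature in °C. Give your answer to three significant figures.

T_f = 60.9 °C

Σ mᵢcᵢ(T − Tᵢ) = 0  ⇒  T = Σ mᵢcᵢTᵢ / Σ mᵢcᵢ
Σ mᵢcᵢ = 55.2×0.225 + 356.7×2.37 + 331.3×0.382 = 984.3556
Σ mᵢcᵢTᵢ = 12.42×109.4 + 845.379×65.0 + 126.5566×28.6 = 59928
T = 59928 / 984.3556 = 60.88 °C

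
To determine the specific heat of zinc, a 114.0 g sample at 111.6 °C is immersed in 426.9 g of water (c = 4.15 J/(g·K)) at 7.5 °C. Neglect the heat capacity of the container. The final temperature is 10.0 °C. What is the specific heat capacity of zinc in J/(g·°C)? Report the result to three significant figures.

q_gained = (426.9 × 4.15) × (10.0 − 7.5) = 4429 J
q_lost = 114.0 × c × (111.6 − 10.0) = 11582.4 c
Set equal: c = 4429 / 11582.4 = 0.382 J/(g·°C)

c = 0.382 J/(g·°C)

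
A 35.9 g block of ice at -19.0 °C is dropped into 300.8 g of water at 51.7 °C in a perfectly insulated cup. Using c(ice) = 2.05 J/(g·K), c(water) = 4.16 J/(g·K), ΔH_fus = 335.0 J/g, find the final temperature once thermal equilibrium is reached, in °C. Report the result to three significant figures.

T_f = 36.6 °C

Heat to bring ice to 0 °C and melt it: q₁ = 35.9×2.05×19.0 + 35.9×335.0 = 13425 J
Heat the water can supply cooling to 0 °C: 300.8×4.16×51.7 = 64693.7 J > q₁, so all ice melts.
Energy balance: 300.8×4.16×(51.7 − T) = 13425 + 35.9×4.16×(T − 0)
1251.328(51.7 − T) = 13425 + 149.344 T
64693.7 − 13425 = 1400.672 T
T = 51268.7 / 1400.672 = 36.60 °C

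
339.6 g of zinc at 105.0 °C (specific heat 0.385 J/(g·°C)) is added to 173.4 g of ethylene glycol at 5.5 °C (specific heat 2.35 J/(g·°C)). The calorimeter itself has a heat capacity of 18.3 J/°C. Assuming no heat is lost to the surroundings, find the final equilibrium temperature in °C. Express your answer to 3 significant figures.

T_f = 28.9 °C

Heat lost by zinc = heat gained by ethylene glycol + calorimeter.
(339.6)(0.385)(105.0 − T) = [(173.4)(2.35) + 18.3](T − 5.5)
130.746 (105.0 − T) = 425.79 (T − 5.5)
13728 − 130.746 T = 425.79 T − 2341.8
16069.8 = 556.536 T
T = 28.87 °C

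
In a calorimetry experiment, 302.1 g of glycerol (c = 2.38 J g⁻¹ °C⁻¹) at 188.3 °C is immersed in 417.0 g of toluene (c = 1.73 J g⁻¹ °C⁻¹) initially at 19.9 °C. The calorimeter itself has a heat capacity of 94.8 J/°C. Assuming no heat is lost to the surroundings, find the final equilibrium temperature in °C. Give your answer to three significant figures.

T_f = 98.8 °C

Heat lost by glycerol = heat gained by toluene + calorimeter.
(302.1)(2.38)(188.3 − T) = [(417.0)(1.73) + 94.8](T − 19.9)
718.998 (188.3 − T) = 816.21 (T − 19.9)
135390 − 718.998 T = 816.21 T − 16243
151633 = 1535.208 T
T = 98.77 °C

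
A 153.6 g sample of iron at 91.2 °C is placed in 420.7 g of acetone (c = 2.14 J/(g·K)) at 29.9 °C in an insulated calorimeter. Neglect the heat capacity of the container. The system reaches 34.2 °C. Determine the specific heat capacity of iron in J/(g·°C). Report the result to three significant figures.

q_gained = (420.7 × 2.14) × (34.2 − 29.9) = 3871 J
q_lost = 153.6 × c × (91.2 − 34.2) = 8755.2 c
Set equal: c = 3871 / 8755.2 = 0.442 J/(g·°C)

c = 0.442 J/(g·°C)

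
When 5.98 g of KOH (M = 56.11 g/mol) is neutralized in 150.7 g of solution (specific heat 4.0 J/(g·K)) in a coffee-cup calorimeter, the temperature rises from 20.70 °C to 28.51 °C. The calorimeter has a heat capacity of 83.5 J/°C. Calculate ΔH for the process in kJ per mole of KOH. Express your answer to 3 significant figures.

ΔH = -50.3 kJ/mol

|ΔT| = |28.51 − 20.70| = 7.81 °C
|q_surr| = (150.7 × 4.0 + 83.5) × 7.81 = 686.3 × 7.81 = 5360 J
n(KOH) = 5.98 / 56.11 = 0.1066 mol
Temperature rose, so q_rxn = −|q_surr| = -5.360 kJ
ΔH = q_rxn / n = -50.28 kJ/mol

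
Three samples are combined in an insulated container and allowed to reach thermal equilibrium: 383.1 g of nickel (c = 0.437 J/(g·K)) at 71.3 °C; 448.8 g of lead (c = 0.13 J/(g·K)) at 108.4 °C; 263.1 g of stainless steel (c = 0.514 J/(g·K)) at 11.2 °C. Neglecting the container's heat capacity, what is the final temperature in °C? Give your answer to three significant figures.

Σ mᵢcᵢ(T − Tᵢ) = 0  ⇒  T = Σ mᵢcᵢTᵢ / Σ mᵢcᵢ
Σ mᵢcᵢ = 383.1×0.437 + 448.8×0.13 + 263.1×0.514 = 360.9921
Σ mᵢcᵢTᵢ = 167.4147×71.3 + 58.344×108.4 + 135.2334×11.2 = 19776
T = 19776 / 360.9921 = 54.78 °C

T_f = 54.8 °C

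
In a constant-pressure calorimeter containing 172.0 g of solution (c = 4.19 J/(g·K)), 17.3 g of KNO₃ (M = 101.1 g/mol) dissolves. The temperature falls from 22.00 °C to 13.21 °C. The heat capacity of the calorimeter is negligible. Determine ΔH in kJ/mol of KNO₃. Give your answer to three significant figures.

|ΔT| = |13.21 − 22.00| = 8.79 °C
|q_surr| = (172.0 × 4.19) × 8.79 = 720.68 × 8.79 = 6335 J
n(KNO₃) = 17.3 / 101.1 = 0.1711 mol
Temperature fell, so q_rxn = +|q_surr| = 6.335 kJ
ΔH = q_rxn / n = 37.03 kJ/mol

ΔH = 37.0 kJ/mol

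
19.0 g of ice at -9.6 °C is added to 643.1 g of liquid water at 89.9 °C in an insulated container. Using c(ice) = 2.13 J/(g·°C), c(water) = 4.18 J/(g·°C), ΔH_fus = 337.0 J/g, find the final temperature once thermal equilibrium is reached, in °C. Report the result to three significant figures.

T_f = 84.9 °C

Heat to bring ice to 0 °C and melt it: q₁ = 19.0×2.13×9.6 + 19.0×337.0 = 6791.5 J
Heat the water can supply cooling to 0 °C: 643.1×4.18×89.9 = 241665 J > q₁, so all ice melts.
Energy balance: 643.1×4.18×(89.9 − T) = 6791.5 + 19.0×4.18×(T − 0)
2688.158(89.9 − T) = 6791.5 + 79.42 T
241665 − 6791.5 = 2767.578 T
T = 234873.5 / 2767.578 = 84.87 °C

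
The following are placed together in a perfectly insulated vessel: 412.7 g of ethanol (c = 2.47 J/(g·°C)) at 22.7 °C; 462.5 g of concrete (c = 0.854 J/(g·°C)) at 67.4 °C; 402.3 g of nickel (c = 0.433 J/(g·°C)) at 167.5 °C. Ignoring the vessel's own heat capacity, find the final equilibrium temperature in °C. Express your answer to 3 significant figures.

T_f = 49.7 °C

Σ mᵢcᵢ(T − Tᵢ) = 0  ⇒  T = Σ mᵢcᵢTᵢ / Σ mᵢcᵢ
Σ mᵢcᵢ = 412.7×2.47 + 462.5×0.854 + 402.3×0.433 = 1588.5399
Σ mᵢcᵢTᵢ = 1019.369×22.7 + 394.975×67.4 + 174.1959×167.5 = 78939
T = 78939 / 1588.5399 = 49.69 °C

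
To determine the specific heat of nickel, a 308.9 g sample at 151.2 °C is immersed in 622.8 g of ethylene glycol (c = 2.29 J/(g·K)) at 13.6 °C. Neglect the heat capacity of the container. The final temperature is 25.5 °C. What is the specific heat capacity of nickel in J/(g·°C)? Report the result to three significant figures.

q_gained = (622.8 × 2.29) × (25.5 − 13.6) = 16970 J
q_lost = 308.9 × c × (151.2 − 25.5) = 38828.73 c
Set equal: c = 16970 / 38828.73 = 0.437 J/(g·°C)

c = 0.437 J/(g·°C)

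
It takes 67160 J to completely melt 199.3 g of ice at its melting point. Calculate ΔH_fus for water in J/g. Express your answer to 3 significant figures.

ΔH_fus = q / m = 67160 / 199.3 = 337 J/g

ΔH_fus = 337 J/g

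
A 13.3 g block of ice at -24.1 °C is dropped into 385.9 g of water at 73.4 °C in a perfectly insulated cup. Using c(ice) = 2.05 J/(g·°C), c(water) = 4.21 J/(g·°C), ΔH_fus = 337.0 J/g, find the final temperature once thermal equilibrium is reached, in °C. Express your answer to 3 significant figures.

Heat to bring ice to 0 °C and melt it: q₁ = 13.3×2.05×24.1 + 13.3×337.0 = 5139.2 J
Heat the water can supply cooling to 0 °C: 385.9×4.21×73.4 = 119249 J > q₁, so all ice melts.
Energy balance: 385.9×4.21×(73.4 − T) = 5139.2 + 13.3×4.21×(T − 0)
1624.639(73.4 − T) = 5139.2 + 55.993 T
119249 − 5139.2 = 1680.632 T
T = 114109.8 / 1680.632 = 67.90 °C

T_f = 67.9 °C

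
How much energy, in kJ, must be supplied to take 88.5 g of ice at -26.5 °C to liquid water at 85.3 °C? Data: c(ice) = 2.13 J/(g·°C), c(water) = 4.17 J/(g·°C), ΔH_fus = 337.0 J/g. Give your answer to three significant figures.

q = 66.3 kJ

q1 (heat ice -26.5→0.0 °C): 88.5 × 2.13 × 26.5 = 4995 J
q2 (melt at 0 °C): 88.5 × 337.0 = 29825 J
q3 (heat water 0.0→85.3 °C): 88.5 × 4.17 × 85.3 = 31480 J
Total: 4995 + 29825 + 31480 = 66300 J = 66.3 kJ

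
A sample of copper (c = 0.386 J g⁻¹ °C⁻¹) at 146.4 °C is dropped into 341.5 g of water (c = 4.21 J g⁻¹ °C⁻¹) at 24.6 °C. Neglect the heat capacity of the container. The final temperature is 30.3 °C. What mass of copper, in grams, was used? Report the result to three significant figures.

m = 183 g

q_gained = (341.5 × 4.21) × (30.3 − 24.6) = 8195 J
q_lost = m × 0.386 × (146.4 − 30.3) = 44.8146 m
m = 8195 / 44.8146 = 183 g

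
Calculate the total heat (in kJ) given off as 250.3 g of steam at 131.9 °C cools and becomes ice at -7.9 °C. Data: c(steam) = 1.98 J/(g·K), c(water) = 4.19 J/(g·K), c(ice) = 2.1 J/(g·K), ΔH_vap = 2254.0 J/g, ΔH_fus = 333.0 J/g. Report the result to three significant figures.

q1 (cool steam 131.9→100 °C): 250.3 × 1.98 × 31.9 = 15809 J
q2 (condense at 100 °C): 250.3 × 2254.0 = 564176 J
q3 (cool water 100→0 °C): 250.3 × 4.19 × 100.0 = 104876 J
q4 (freeze at 0 °C): 250.3 × 333.0 = 83350 J
q5 (cool ice 0→-7.9 °C): 250.3 × 2.1 × 7.9 = 4152 J
Total: 15809 + 564176 + 104876 + 83350 + 4152 = 772363 J = 772 kJ

q = 772 kJ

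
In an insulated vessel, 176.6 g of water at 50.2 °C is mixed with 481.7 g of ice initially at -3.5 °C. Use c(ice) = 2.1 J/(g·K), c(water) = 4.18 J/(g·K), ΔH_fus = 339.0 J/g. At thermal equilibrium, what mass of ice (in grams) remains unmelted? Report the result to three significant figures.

m_ice remaining = 383 g

Heat to warm all ice to 0 °C: 481.7×2.1×3.5 = 3540.5 J
Heat released by water cooling to 0 °C: 176.6×4.18×50.2 = 37057 J
37057 J < 3540.5 + 481.7×339.0 = 166836.8 J, so not all ice melts; final T = 0 °C.
Heat left for melting: 37057 − 3540.5 = 33516.5 J
Mass melted = 33516.5 / 339.0 = 98.87 g
Ice remaining = 481.7 − 98.87 = 382.83 g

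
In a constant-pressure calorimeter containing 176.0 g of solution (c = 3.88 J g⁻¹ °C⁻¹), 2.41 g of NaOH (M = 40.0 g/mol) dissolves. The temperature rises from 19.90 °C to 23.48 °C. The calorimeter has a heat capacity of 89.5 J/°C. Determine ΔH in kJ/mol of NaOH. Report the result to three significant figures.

ΔH = -45.9 kJ/mol

|ΔT| = |23.48 − 19.90| = 3.58 °C
|q_surr| = (176.0 × 3.88 + 89.5) × 3.58 = 772.38 × 3.58 = 2765 J
n(NaOH) = 2.41 / 40.0 = 0.06025 mol
Temperature rose, so q_rxn = −|q_surr| = -2.765 kJ
ΔH = q_rxn / n = -45.89 kJ/mol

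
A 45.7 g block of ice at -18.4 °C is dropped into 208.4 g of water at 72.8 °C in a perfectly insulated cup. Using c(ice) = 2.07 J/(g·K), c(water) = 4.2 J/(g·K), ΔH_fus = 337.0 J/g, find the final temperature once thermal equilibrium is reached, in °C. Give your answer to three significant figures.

T_f = 43.6 °C

Heat to bring ice to 0 °C and melt it: q₁ = 45.7×2.07×18.4 + 45.7×337.0 = 17142 J
Heat the water can supply cooling to 0 °C: 208.4×4.2×72.8 = 63720.4 J > q₁, so all ice melts.
Energy balance: 208.4×4.2×(72.8 − T) = 17142 + 45.7×4.2×(T − 0)
875.28(72.8 − T) = 17142 + 191.94 T
63720.4 − 17142 = 1067.22 T
T = 46578.4 / 1067.22 = 43.64 °C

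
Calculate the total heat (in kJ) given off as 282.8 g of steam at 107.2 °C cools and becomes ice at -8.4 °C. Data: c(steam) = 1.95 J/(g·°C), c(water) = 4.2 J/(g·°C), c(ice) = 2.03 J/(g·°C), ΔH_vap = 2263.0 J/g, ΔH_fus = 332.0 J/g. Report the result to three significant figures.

q = 861 kJ

q1 (cool steam 107.2→100 °C): 282.8 × 1.95 × 7.2 = 3971 J
q2 (condense at 100 °C): 282.8 × 2263.0 = 639976 J
q3 (cool water 100→0 °C): 282.8 × 4.2 × 100.0 = 118776 J
q4 (freeze at 0 °C): 282.8 × 332.0 = 93890 J
q5 (cool ice 0→-8.4 °C): 282.8 × 2.03 × 8.4 = 4822 J
Total: 3971 + 639976 + 118776 + 93890 + 4822 = 861435 J = 861 kJ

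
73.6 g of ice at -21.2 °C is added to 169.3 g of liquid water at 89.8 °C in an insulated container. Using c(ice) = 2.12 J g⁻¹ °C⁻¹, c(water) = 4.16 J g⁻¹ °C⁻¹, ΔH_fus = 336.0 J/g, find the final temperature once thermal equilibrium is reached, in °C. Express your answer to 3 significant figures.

Heat to bring ice to 0 °C and melt it: q₁ = 73.6×2.12×21.2 + 73.6×336.0 = 28037 J
Heat the water can supply cooling to 0 °C: 169.3×4.16×89.8 = 63245.1 J > q₁, so all ice melts.
Energy balance: 169.3×4.16×(89.8 − T) = 28037 + 73.6×4.16×(T − 0)
704.288(89.8 − T) = 28037 + 306.176 T
63245.1 − 28037 = 1010.464 T
T = 35208.1 / 1010.464 = 34.84 °C

T_f = 34.8 °C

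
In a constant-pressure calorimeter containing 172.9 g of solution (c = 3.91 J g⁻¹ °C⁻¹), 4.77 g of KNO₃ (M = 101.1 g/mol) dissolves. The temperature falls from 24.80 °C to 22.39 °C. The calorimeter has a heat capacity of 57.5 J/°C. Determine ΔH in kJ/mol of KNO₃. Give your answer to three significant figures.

ΔH = 37.5 kJ/mol

|ΔT| = |22.39 − 24.80| = 2.41 °C
|q_surr| = (172.9 × 3.91 + 57.5) × 2.41 = 733.539 × 2.41 = 1768 J
n(KNO₃) = 4.77 / 101.1 = 0.04718 mol
Temperature fell, so q_rxn = +|q_surr| = 1.768 kJ
ΔH = q_rxn / n = 37.47 kJ/mol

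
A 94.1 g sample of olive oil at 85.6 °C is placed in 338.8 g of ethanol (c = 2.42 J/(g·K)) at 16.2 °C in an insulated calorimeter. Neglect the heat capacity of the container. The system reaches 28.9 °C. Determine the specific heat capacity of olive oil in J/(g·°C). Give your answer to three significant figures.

c = 1.95 J/(g·°C)

q_gained = (338.8 × 2.42) × (28.9 − 16.2) = 10410 J
q_lost = 94.1 × c × (85.6 − 28.9) = 5335.47 c
Set equal: c = 10410 / 5335.47 = 1.95 J/(g·°C)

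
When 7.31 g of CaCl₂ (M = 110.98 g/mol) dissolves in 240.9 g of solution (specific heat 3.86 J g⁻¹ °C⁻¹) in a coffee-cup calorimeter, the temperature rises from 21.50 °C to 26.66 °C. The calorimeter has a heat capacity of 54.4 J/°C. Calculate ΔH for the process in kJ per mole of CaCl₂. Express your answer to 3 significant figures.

ΔH = -77.1 kJ/mol

|ΔT| = |26.66 − 21.50| = 5.16 °C
|q_surr| = (240.9 × 3.86 + 54.4) × 5.16 = 984.274 × 5.16 = 5079 J
n(CaCl₂) = 7.31 / 110.98 = 0.06587 mol
Temperature rose, so q_rxn = −|q_surr| = -5.079 kJ
ΔH = q_rxn / n = -77.11 kJ/mol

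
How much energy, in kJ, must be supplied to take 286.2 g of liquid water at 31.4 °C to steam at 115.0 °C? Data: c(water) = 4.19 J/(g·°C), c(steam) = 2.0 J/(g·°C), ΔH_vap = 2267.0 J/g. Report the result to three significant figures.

q1 (heat water 31.4→100.0 °C): 286.2 × 4.19 × 68.6 = 82264 J
q2 (vaporize at 100 °C): 286.2 × 2267.0 = 648815 J
q3 (heat steam 100.0→115.0 °C): 286.2 × 2.0 × 15.0 = 8586 J
Total: 82264 + 648815 + 8586 = 739665 J = 740 kJ

q = 740 kJ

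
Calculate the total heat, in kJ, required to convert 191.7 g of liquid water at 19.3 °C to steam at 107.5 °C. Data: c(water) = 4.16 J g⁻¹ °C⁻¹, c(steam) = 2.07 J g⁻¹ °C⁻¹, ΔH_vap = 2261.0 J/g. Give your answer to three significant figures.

q1 (heat water 19.3→100.0 °C): 191.7 × 4.16 × 80.7 = 64356 J
q2 (vaporize at 100 °C): 191.7 × 2261.0 = 433434 J
q3 (heat steam 100.0→107.5 °C): 191.7 × 2.07 × 7.5 = 2976 J
Total: 64356 + 433434 + 2976 = 500766 J = 501 kJ

q = 501 kJ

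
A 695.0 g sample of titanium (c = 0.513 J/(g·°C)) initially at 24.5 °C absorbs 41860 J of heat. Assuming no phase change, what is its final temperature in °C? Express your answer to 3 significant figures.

T_f = 142 °C

ΔT = q / (m c) = 41860 / (695.0 × 0.513) = 117.4 °C
T_f = 24.5 + 117.4 = 141.9 °C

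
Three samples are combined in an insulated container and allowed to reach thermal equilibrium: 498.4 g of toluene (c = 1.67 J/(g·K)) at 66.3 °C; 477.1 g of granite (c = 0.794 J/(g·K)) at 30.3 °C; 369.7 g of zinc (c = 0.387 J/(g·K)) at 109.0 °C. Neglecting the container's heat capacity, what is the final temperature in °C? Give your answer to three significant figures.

T_f = 60.7 °C

Σ mᵢcᵢ(T − Tᵢ) = 0  ⇒  T = Σ mᵢcᵢTᵢ / Σ mᵢcᵢ
Σ mᵢcᵢ = 498.4×1.67 + 477.1×0.794 + 369.7×0.387 = 1354.2193
Σ mᵢcᵢTᵢ = 832.328×66.3 + 378.8174×30.3 + 143.0739×109.0 = 82257
T = 82257 / 1354.2193 = 60.74 °C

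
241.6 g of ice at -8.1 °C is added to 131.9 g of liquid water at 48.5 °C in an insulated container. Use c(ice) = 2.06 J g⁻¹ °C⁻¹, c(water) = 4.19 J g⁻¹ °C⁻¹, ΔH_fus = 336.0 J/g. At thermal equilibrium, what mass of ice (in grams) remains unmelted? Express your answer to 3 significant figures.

m_ice remaining = 174 g

Heat to warm all ice to 0 °C: 241.6×2.06×8.1 = 4031.3 J
Heat released by water cooling to 0 °C: 131.9×4.19×48.5 = 26804 J
26804 J < 4031.3 + 241.6×336.0 = 85208.9 J, so not all ice melts; final T = 0 °C.
Heat left for melting: 26804 − 4031.3 = 22772.7 J
Mass melted = 22772.7 / 336.0 = 67.78 g
Ice remaining = 241.6 − 67.78 = 173.82 g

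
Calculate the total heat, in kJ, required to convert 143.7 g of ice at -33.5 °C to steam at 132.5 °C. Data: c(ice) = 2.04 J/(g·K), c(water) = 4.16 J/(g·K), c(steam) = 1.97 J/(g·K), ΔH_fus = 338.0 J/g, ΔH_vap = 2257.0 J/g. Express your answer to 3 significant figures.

q = 452 kJ

q1 (heat ice -33.5→0.0 °C): 143.7 × 2.04 × 33.5 = 9820 J
q2 (melt at 0 °C): 143.7 × 338.0 = 48571 J
q3 (heat water 0.0→100.0 °C): 143.7 × 4.16 × 100.0 = 59779 J
q4 (vaporize at 100 °C): 143.7 × 2257.0 = 324331 J
q5 (heat steam 100.0→132.5 °C): 143.7 × 1.97 × 32.5 = 9200 J
Total: 9820 + 48571 + 59779 + 324331 + 9200 = 451701 J = 452 kJ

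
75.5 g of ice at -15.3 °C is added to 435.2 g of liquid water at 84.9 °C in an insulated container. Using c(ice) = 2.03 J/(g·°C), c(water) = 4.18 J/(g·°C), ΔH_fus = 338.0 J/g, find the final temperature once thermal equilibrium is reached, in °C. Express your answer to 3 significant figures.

T_f = 59.3 °C

Heat to bring ice to 0 °C and melt it: q₁ = 75.5×2.03×15.3 + 75.5×338.0 = 27864 J
Heat the water can supply cooling to 0 °C: 435.2×4.18×84.9 = 154445 J > q₁, so all ice melts.
Energy balance: 435.2×4.18×(84.9 − T) = 27864 + 75.5×4.18×(T − 0)
1819.136(84.9 − T) = 27864 + 315.59 T
154445 − 27864 = 2134.726 T
T = 126581 / 2134.726 = 59.30 °C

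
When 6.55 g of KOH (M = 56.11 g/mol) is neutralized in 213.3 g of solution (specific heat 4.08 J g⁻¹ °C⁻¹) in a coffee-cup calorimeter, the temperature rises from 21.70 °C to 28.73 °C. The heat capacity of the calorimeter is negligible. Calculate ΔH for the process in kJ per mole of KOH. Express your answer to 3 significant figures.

ΔH = -52.4 kJ/mol

|ΔT| = |28.73 − 21.70| = 7.03 °C
|q_surr| = (213.3 × 4.08) × 7.03 = 870.264 × 7.03 = 6118 J
n(KOH) = 6.55 / 56.11 = 0.1167 mol
Temperature rose, so q_rxn = −|q_surr| = -6.118 kJ
ΔH = q_rxn / n = -52.43 kJ/mol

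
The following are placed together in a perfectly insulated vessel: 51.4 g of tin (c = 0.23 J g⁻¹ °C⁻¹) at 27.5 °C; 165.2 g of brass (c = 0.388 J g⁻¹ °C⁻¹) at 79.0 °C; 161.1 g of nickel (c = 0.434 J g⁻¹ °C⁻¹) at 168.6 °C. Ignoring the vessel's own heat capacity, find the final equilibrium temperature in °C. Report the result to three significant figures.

T_f = 118 °C

Σ mᵢcᵢ(T − Tᵢ) = 0  ⇒  T = Σ mᵢcᵢTᵢ / Σ mᵢcᵢ
Σ mᵢcᵢ = 51.4×0.23 + 165.2×0.388 + 161.1×0.434 = 145.8370
Σ mᵢcᵢTᵢ = 11.822×27.5 + 64.0976×79.0 + 69.9174×168.6 = 17177
T = 17177 / 145.8370 = 117.8 °C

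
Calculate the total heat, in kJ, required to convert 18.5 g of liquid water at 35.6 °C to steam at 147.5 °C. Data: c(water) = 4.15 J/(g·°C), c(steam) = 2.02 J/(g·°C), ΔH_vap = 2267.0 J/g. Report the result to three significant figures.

q = 48.7 kJ

q1 (heat water 35.6→100.0 °C): 18.5 × 4.15 × 64.4 = 4944 J
q2 (vaporize at 100 °C): 18.5 × 2267.0 = 41940 J
q3 (heat steam 100.0→147.5 °C): 18.5 × 2.02 × 47.5 = 1775 J
Total: 4944 + 41940 + 1775 = 48659 J = 48.7 kJ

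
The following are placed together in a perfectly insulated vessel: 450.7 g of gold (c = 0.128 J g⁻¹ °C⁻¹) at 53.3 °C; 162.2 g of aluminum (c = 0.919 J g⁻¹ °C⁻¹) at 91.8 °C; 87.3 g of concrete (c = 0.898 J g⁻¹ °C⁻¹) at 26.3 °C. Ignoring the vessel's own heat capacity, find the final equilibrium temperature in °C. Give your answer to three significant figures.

T_f = 66.0 °C

Σ mᵢcᵢ(T − Tᵢ) = 0  ⇒  T = Σ mᵢcᵢTᵢ / Σ mᵢcᵢ
Σ mᵢcᵢ = 450.7×0.128 + 162.2×0.919 + 87.3×0.898 = 285.1468
Σ mᵢcᵢTᵢ = 57.6896×53.3 + 149.0618×91.8 + 78.3954×26.3 = 18821
T = 18821 / 285.1468 = 66.00 °C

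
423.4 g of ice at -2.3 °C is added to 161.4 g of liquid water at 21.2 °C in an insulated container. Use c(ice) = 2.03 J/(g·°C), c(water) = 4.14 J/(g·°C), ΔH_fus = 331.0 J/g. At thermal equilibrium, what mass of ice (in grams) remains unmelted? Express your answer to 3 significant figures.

m_ice remaining = 387 g

Heat to warm all ice to 0 °C: 423.4×2.03×2.3 = 1976.9 J
Heat released by water cooling to 0 °C: 161.4×4.14×21.2 = 14166 J
14166 J < 1976.9 + 423.4×331.0 = 142122.3 J, so not all ice melts; final T = 0 °C.
Heat left for melting: 14166 − 1976.9 = 12189.1 J
Mass melted = 12189.1 / 331.0 = 36.83 g
Ice remaining = 423.4 − 36.83 = 386.57 g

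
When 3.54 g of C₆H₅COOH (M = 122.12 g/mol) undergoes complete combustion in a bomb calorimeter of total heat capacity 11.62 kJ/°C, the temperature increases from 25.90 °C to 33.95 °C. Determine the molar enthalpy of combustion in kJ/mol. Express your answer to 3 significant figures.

ΔT = 33.95 − 25.90 = 8.05 °C
q_cal = C_cal × ΔT = 11.62 × 8.05 = 93.541 kJ
n = 3.54 / 122.12 = 0.02899 mol
q_rxn = −q_cal = -93.541 kJ
ΔH = -93.541 / 0.02899 = -3227 kJ/mol

ΔH = -3230 kJ/mol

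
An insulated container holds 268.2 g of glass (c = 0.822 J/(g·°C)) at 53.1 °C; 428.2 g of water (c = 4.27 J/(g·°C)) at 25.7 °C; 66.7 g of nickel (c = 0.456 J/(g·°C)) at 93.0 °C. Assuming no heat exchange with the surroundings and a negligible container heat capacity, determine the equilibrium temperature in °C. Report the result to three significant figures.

T_f = 29.6 °C

Σ mᵢcᵢ(T − Tᵢ) = 0  ⇒  T = Σ mᵢcᵢTᵢ / Σ mᵢcᵢ
Σ mᵢcᵢ = 268.2×0.822 + 428.2×4.27 + 66.7×0.456 = 2079.2896
Σ mᵢcᵢTᵢ = 220.4604×53.1 + 1828.414×25.7 + 30.4152×93.0 = 61525
T = 61525 / 2079.2896 = 29.59 °C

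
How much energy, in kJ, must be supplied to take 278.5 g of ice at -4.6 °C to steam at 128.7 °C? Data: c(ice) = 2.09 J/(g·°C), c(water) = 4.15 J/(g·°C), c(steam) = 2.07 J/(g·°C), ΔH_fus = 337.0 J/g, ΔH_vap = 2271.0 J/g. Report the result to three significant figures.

q1 (heat ice -4.6→0.0 °C): 278.5 × 2.09 × 4.6 = 2677 J
q2 (melt at 0 °C): 278.5 × 337.0 = 93855 J
q3 (heat water 0.0→100.0 °C): 278.5 × 4.15 × 100.0 = 115578 J
q4 (vaporize at 100 °C): 278.5 × 2271.0 = 632474 J
q5 (heat steam 100.0→128.7 °C): 278.5 × 2.07 × 28.7 = 16545 J
Total: 2677 + 93855 + 115578 + 632474 + 16545 = 861129 J = 861 kJ

q = 861 kJ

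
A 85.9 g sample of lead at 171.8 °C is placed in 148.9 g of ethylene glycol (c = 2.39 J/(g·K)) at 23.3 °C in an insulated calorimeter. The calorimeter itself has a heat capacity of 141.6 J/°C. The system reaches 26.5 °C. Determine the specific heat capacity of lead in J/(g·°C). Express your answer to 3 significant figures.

q_gained = (148.9 × 2.39 + 141.6) × (26.5 − 23.3) = 1592 J
q_lost = 85.9 × c × (171.8 − 26.5) = 12481.27 c
Set equal: c = 1592 / 12481.27 = 0.128 J/(g·°C)

c = 0.128 J/(g·°C)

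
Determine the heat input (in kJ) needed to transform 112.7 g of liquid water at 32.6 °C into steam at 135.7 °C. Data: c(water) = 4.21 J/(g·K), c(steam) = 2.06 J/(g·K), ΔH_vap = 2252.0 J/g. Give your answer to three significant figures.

q = 294 kJ

q1 (heat water 32.6→100.0 °C): 112.7 × 4.21 × 67.4 = 31979 J
q2 (vaporize at 100 °C): 112.7 × 2252.0 = 253800 J
q3 (heat steam 100.0→135.7 °C): 112.7 × 2.06 × 35.7 = 8288 J
Total: 31979 + 253800 + 8288 = 294067 J = 294 kJ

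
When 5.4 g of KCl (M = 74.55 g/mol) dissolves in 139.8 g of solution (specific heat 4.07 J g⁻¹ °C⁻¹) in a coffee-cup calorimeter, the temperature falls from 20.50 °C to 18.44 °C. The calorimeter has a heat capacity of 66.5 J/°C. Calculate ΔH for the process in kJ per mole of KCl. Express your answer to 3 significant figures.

ΔH = 18.1 kJ/mol

|ΔT| = |18.44 − 20.50| = 2.06 °C
|q_surr| = (139.8 × 4.07 + 66.5) × 2.06 = 635.486 × 2.06 = 1309 J
n(KCl) = 5.4 / 74.55 = 0.07243 mol
Temperature fell, so q_rxn = +|q_surr| = 1.309 kJ
ΔH = q_rxn / n = 18.07 kJ/mol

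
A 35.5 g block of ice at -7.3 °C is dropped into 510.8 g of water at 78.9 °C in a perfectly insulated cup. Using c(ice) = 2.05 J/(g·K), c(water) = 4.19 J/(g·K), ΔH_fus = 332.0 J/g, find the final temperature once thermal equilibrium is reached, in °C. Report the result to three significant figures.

Heat to bring ice to 0 °C and melt it: q₁ = 35.5×2.05×7.3 + 35.5×332.0 = 12317 J
Heat the water can supply cooling to 0 °C: 510.8×4.19×78.9 = 168866 J > q₁, so all ice melts.
Energy balance: 510.8×4.19×(78.9 − T) = 12317 + 35.5×4.19×(T − 0)
2140.252(78.9 − T) = 12317 + 148.745 T
168866 − 12317 = 2288.997 T
T = 156549 / 2288.997 = 68.39 °C

T_f = 68.4 °C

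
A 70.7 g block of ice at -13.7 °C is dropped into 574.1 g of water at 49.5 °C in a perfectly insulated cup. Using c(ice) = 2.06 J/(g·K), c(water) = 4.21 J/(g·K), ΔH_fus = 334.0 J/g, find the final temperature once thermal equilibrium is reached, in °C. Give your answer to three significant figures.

T_f = 34.6 °C

Heat to bring ice to 0 °C and melt it: q₁ = 70.7×2.06×13.7 + 70.7×334.0 = 25609 J
Heat the water can supply cooling to 0 °C: 574.1×4.21×49.5 = 119640 J > q₁, so all ice melts.
Energy balance: 574.1×4.21×(49.5 − T) = 25609 + 70.7×4.21×(T − 0)
2416.961(49.5 − T) = 25609 + 297.647 T
119640 − 25609 = 2714.608 T
T = 94031 / 2714.608 = 34.64 °C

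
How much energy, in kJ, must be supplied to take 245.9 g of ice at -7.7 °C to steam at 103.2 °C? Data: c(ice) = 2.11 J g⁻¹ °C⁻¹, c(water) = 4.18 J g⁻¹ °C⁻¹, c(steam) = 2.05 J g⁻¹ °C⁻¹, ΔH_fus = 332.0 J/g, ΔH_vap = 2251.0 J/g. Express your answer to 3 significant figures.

q1 (heat ice -7.7→0.0 °C): 245.9 × 2.11 × 7.7 = 3995 J
q2 (melt at 0 °C): 245.9 × 332.0 = 81639 J
q3 (heat water 0.0→100.0 °C): 245.9 × 4.18 × 100.0 = 102786 J
q4 (vaporize at 100 °C): 245.9 × 2251.0 = 553521 J
q5 (heat steam 100.0→103.2 °C): 245.9 × 2.05 × 3.2 = 1613 J
Total: 3995 + 81639 + 102786 + 553521 + 1613 = 743554 J = 744 kJ

q = 744 kJ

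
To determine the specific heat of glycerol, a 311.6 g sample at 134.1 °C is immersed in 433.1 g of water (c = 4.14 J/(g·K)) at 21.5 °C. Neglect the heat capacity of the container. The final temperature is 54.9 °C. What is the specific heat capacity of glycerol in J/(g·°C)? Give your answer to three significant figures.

q_gained = (433.1 × 4.14) × (54.9 − 21.5) = 59890 J
q_lost = 311.6 × c × (134.1 − 54.9) = 24678.72 c
Set equal: c = 59890 / 24678.72 = 2.43 J/(g·°C)

c = 2.43 J/(g·°C)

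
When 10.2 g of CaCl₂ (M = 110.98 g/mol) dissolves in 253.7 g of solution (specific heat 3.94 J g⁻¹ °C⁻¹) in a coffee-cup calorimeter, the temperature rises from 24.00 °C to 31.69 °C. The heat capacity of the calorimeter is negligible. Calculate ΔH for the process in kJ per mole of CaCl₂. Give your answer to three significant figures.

|ΔT| = |31.69 − 24.00| = 7.69 °C
|q_surr| = (253.7 × 3.94) × 7.69 = 999.578 × 7.69 = 7687 J
n(CaCl₂) = 10.2 / 110.98 = 0.09191 mol
Temperature rose, so q_rxn = −|q_surr| = -7.687 kJ
ΔH = q_rxn / n = -83.64 kJ/mol

ΔH = -83.6 kJ/mol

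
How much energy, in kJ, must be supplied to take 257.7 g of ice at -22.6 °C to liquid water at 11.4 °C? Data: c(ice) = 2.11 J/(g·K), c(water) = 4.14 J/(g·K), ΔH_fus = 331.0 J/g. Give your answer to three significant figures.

q1 (heat ice -22.6→0.0 °C): 257.7 × 2.11 × 22.6 = 12289 J
q2 (melt at 0 °C): 257.7 × 331.0 = 85299 J
q3 (heat water 0.0→11.4 °C): 257.7 × 4.14 × 11.4 = 12162 J
Total: 12289 + 85299 + 12162 = 109750 J = 110 kJ

q = 110 kJ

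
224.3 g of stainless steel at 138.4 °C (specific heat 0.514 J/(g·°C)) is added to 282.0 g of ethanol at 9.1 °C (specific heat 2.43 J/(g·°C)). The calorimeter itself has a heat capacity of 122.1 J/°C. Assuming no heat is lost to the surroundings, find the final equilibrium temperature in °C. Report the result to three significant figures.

T_f = 25.3 °C

Heat lost by stainless steel = heat gained by ethanol + calorimeter.
(224.3)(0.514)(138.4 − T) = [(282.0)(2.43) + 122.1](T − 9.1)
115.2902 (138.4 − T) = 807.36 (T − 9.1)
15956 − 115.2902 T = 807.36 T − 7347.0
23303.0 = 922.6502 T
T = 25.26 °C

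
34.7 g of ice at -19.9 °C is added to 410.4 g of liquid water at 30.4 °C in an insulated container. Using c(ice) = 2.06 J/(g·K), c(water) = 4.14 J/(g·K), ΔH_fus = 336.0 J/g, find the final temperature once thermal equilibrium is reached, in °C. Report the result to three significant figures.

T_f = 20.9 °C

Heat to bring ice to 0 °C and melt it: q₁ = 34.7×2.06×19.9 + 34.7×336.0 = 13082 J
Heat the water can supply cooling to 0 °C: 410.4×4.14×30.4 = 51651.3 J > q₁, so all ice melts.
Energy balance: 410.4×4.14×(30.4 − T) = 13082 + 34.7×4.14×(T − 0)
1699.056(30.4 − T) = 13082 + 143.658 T
51651.3 − 13082 = 1842.714 T
T = 38569.3 / 1842.714 = 20.93 °C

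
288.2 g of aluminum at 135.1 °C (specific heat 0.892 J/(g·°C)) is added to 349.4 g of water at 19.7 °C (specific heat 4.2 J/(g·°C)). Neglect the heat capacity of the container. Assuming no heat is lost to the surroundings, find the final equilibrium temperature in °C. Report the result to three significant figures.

Heat lost by aluminum = heat gained by water.
(288.2)(0.892)(135.1 − T) = (349.4)(4.2)(T − 19.7)
257.0744 (135.1 − T) = 1467.48 (T − 19.7)
34731 − 257.0744 T = 1467.48 T − 28909
63640 = 1724.5544 T
T = 36.90 °C

T_f = 36.9 °C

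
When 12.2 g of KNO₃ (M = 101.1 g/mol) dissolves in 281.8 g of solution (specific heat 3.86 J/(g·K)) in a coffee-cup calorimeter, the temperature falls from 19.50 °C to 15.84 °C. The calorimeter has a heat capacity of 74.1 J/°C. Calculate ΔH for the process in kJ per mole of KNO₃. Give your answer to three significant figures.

ΔH = 35.2 kJ/mol

|ΔT| = |15.84 − 19.50| = 3.66 °C
|q_surr| = (281.8 × 3.86 + 74.1) × 3.66 = 1161.848 × 3.66 = 4252 J
n(KNO₃) = 12.2 / 101.1 = 0.1207 mol
Temperature fell, so q_rxn = +|q_surr| = 4.252 kJ
ΔH = q_rxn / n = 35.23 kJ/mol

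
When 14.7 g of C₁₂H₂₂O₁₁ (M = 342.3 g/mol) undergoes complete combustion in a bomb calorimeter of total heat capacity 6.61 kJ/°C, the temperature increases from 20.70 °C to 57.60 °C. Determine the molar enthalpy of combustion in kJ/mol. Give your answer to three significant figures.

ΔT = 57.60 − 20.70 = 36.90 °C
q_cal = C_cal × ΔT = 6.61 × 36.90 = 243.909 kJ
n = 14.7 / 342.3 = 0.04294 mol
q_rxn = −q_cal = -243.909 kJ
ΔH = -243.909 / 0.04294 = -5680 kJ/mol

ΔH = -5680 kJ/mol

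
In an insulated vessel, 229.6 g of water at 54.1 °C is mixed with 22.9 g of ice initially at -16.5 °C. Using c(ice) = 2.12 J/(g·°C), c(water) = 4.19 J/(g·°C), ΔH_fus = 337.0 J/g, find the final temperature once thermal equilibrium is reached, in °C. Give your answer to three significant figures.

T_f = 41.1 °C

Heat to bring ice to 0 °C and melt it: q₁ = 22.9×2.12×16.5 + 22.9×337.0 = 8518.3 J
Heat the water can supply cooling to 0 °C: 229.6×4.19×54.1 = 52045.5 J > q₁, so all ice melts.
Energy balance: 229.6×4.19×(54.1 − T) = 8518.3 + 22.9×4.19×(T − 0)
962.024(54.1 − T) = 8518.3 + 95.951 T
52045.5 − 8518.3 = 1057.975 T
T = 43527.2 / 1057.975 = 41.14 °C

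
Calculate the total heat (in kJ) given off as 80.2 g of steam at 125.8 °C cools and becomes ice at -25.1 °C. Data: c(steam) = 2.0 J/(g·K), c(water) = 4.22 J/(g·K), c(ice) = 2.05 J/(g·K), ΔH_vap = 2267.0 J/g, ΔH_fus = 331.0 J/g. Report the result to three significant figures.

q1 (cool steam 125.8→100 °C): 80.2 × 2.0 × 25.8 = 4138 J
q2 (condense at 100 °C): 80.2 × 2267.0 = 181813 J
q3 (cool water 100→0 °C): 80.2 × 4.22 × 100.0 = 33844 J
q4 (freeze at 0 °C): 80.2 × 331.0 = 26546 J
q5 (cool ice 0→-25.1 °C): 80.2 × 2.05 × 25.1 = 4127 J
Total: 4138 + 181813 + 33844 + 26546 + 4127 = 250468 J = 250 kJ

q = 250 kJ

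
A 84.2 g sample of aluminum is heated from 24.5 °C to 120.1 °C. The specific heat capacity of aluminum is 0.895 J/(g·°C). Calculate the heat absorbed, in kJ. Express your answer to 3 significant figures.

q = 7.20 kJ

q = m c ΔT = 84.2 × 0.895 × (120.1 − 24.5)
q = 84.2 × 0.895 × 95.6 = 7204 J = 7.20 kJ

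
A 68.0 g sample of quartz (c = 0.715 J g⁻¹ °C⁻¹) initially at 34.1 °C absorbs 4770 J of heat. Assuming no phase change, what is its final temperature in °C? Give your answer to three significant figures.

ΔT = q / (m c) = 4770 / (68.0 × 0.715) = 98.11 °C
T_f = 34.1 + 98.11 = 132.21 °C

T_f = 132 °C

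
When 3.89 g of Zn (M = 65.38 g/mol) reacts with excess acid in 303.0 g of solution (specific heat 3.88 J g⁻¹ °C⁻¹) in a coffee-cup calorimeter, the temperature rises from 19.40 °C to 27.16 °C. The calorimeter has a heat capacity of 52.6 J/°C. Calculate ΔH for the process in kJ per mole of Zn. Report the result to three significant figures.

|ΔT| = |27.16 − 19.40| = 7.76 °C
|q_surr| = (303.0 × 3.88 + 52.6) × 7.76 = 1228.24 × 7.76 = 9531 J
n(Zn) = 3.89 / 65.38 = 0.05950 mol
Temperature rose, so q_rxn = −|q_surr| = -9.531 kJ
ΔH = q_rxn / n = -160.2 kJ/mol

ΔH = -160 kJ/mol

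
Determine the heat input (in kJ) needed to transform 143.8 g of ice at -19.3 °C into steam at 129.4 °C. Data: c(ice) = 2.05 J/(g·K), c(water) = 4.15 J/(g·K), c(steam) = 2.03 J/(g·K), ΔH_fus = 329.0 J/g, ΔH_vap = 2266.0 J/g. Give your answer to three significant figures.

q = 447 kJ

q1 (heat ice -19.3→0.0 °C): 143.8 × 2.05 × 19.3 = 5689 J
q2 (melt at 0 °C): 143.8 × 329.0 = 47310 J
q3 (heat water 0.0→100.0 °C): 143.8 × 4.15 × 100.0 = 59677 J
q4 (vaporize at 100 °C): 143.8 × 2266.0 = 325851 J
q5 (heat steam 100.0→129.4 °C): 143.8 × 2.03 × 29.4 = 8582 J
Total: 5689 + 47310 + 59677 + 325851 + 8582 = 447109 J = 447 kJ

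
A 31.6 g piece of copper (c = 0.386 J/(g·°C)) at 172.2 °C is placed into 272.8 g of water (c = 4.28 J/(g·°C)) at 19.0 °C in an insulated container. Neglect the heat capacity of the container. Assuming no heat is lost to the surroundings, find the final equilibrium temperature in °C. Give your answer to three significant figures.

T_f = 20.6 °C

Heat lost by copper = heat gained by water.
(31.6)(0.386)(172.2 − T) = (272.8)(4.28)(T − 19.0)
12.1976 (172.2 − T) = 1167.584 (T − 19.0)
2100.4 − 12.1976 T = 1167.584 T − 22184
24284.4 = 1179.7816 T
T = 20.58 °C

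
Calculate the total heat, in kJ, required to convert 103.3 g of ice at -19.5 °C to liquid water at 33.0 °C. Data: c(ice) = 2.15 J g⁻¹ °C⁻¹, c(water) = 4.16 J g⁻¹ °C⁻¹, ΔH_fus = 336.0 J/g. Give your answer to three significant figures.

q1 (heat ice -19.5→0.0 °C): 103.3 × 2.15 × 19.5 = 4331 J
q2 (melt at 0 °C): 103.3 × 336.0 = 34709 J
q3 (heat water 0.0→33.0 °C): 103.3 × 4.16 × 33.0 = 14181 J
Total: 4331 + 34709 + 14181 = 53221 J = 53.2 kJ

q = 53.2 kJ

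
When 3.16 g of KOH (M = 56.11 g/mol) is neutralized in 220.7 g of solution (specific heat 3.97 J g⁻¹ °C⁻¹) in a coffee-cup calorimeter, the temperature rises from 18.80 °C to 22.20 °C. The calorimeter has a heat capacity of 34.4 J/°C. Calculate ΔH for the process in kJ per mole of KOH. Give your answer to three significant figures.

|ΔT| = |22.20 − 18.80| = 3.40 °C
|q_surr| = (220.7 × 3.97 + 34.4) × 3.40 = 910.579 × 3.40 = 3096 J
n(KOH) = 3.16 / 56.11 = 0.05632 mol
Temperature rose, so q_rxn = −|q_surr| = -3.096 kJ
ΔH = q_rxn / n = -54.97 kJ/mol

ΔH = -55.0 kJ/mol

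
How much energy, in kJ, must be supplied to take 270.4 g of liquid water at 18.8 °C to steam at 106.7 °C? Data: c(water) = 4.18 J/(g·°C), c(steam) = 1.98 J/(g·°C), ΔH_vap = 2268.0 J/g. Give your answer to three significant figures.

q1 (heat water 18.8→100.0 °C): 270.4 × 4.18 × 81.2 = 91778 J
q2 (vaporize at 100 °C): 270.4 × 2268.0 = 613267 J
q3 (heat steam 100.0→106.7 °C): 270.4 × 1.98 × 6.7 = 3587 J
Total: 91778 + 613267 + 3587 = 708632 J = 709 kJ

q = 709 kJ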